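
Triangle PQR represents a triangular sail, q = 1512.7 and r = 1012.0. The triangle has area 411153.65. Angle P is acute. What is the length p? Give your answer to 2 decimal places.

854.35

From area = ½·q·r·sin P, we get sin P = 2·area/(q·r) ≈ 0.53716.
Taking the acute solution, ∠P ≈ 32.49°.
Law of cosines then gives p ≈ 854.35.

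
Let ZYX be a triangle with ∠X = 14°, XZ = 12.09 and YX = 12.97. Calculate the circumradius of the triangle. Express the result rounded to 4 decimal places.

By the law of cosines, ZY² = YX² + XZ² − 2·YX·XZ·cos X = 10.09, so ZY ≈ 3.1765.
Area = ½·YX·XZ·sin X ≈ 18.968.
Circumradius = ZY/(2 sin X) ≈ 6.5651.

6.5651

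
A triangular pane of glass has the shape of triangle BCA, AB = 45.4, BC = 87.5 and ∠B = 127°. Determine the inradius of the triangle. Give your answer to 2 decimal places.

12.52

By the law of cosines, CA² = AB² + BC² − 2·AB·BC·cos B = 14499, so CA ≈ 120.41.
Area = ½·AB·BC·sin B ≈ 1586.3.
Semiperimeter s = (120.41+45.4+87.5)/2 = 126.66.
Inradius = area/s = 1586.3/126.66 ≈ 12.524.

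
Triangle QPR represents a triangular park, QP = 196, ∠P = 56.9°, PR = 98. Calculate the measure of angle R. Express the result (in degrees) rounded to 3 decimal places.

93.150

By the law of cosines, RQ² = QP² + PR² − 2·QP·PR·cos P = 27041, so RQ ≈ 164.44.
Law of cosines again: cos R = (PR² + RQ² − QP²)/(2·PR·RQ) ≈ -0.05495, so ∠R ≈ 93.15°.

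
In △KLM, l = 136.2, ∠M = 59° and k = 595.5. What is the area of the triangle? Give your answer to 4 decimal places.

Area = ½·k·l·sin M ≈ 34761.

34761.1770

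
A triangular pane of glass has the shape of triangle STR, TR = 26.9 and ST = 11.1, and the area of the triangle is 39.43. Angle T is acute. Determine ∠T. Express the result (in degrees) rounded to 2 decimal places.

∠T ≈ 15.31°

From area = ½·ST·TR·sin T, we get sin T = 2·area/(ST·TR) ≈ 0.26411.
Taking the acute solution, ∠T ≈ 15.31°.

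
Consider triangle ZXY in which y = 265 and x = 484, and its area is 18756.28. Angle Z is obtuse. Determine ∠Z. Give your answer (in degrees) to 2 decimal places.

From area = ½·x·y·sin Z, we get sin Z = 2·area/(x·y) ≈ 0.29247.
Taking the obtuse solution, ∠Z ≈ 162.99°.

∠Z ≈ 162.99°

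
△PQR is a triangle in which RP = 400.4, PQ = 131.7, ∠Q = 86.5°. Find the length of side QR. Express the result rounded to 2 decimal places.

Law of sines: sin R = PQ·sin Q/RP ≈ 0.32831.
Since RP ≥ PQ, only the acute value applies: ∠R ≈ 19.17°.
Then ∠P = 180° − ∠Q − ∠R ≈ 74.33°.
Law of sines gives QR = RP·sin P/sin Q ≈ 386.25.

386.25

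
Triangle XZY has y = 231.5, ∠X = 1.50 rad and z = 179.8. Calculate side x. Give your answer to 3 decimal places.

By the law of cosines, x² = z² + y² − 2·z·y·cos X = 80032, so x ≈ 282.9.

282.899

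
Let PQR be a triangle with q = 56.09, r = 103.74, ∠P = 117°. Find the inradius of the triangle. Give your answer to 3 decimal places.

17.377

By the law of cosines, p² = q² + r² − 2·q·r·cos P = 19191, so p ≈ 138.53.
Area = ½·q·r·sin P ≈ 2592.3.
Semiperimeter s = (138.53+56.09+103.74)/2 = 149.18.
Inradius = area/s = 2592.3/149.18 ≈ 17.377.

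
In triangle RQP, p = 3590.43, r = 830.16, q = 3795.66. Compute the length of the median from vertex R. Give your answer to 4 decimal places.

Median from R: ½√(2·q² + 2·p² − r²) ≈ 3671.1.

m_R ≈ 3671.0788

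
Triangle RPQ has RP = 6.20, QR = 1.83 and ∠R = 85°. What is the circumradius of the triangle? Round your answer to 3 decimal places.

By the law of cosines, PQ² = QR² + RP² − 2·QR·RP·cos R = 39.811, so PQ ≈ 6.3096.
Area = ½·QR·RP·sin R ≈ 5.6514.
Circumradius = PQ/(2 sin R) ≈ 3.1669.

3.167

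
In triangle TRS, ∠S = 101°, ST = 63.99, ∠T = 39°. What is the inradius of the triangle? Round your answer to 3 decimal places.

The third angle is ∠R = 180° − ∠S − ∠T = 40.00°.
Law of sines: RS = ST·sin T/sin R ≈ 62.649.
Law of sines: TR = ST·sin S/sin R ≈ 97.722.
Area = ½·ST·RS·sin S ≈ 1967.6.
Semiperimeter s = (62.649+63.99+97.722)/2 = 112.18.
Inradius = area/s = 1967.6/112.18 ≈ 17.54.

r ≈ 17.540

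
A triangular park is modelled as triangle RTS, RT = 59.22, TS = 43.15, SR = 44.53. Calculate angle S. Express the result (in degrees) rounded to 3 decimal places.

By the law of cosines, cos S = (TS² + SR² − RT²) / (2·TS·SR) ≈ 0.08791, so ∠S ≈ 84.96°.

84.957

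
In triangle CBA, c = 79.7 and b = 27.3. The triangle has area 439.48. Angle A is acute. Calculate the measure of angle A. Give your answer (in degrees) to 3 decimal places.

23.827

From area = ½·c·b·sin A, we get sin A = 2·area/(c·b) ≈ 0.40397.
Taking the acute solution, ∠A ≈ 23.83°.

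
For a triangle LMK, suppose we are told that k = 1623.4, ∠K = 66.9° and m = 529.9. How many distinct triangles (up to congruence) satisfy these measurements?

1

m·sin K = 529.9·sin(66.9°) ≈ 487.4.
Since k ≥ m, exactly one triangle exists.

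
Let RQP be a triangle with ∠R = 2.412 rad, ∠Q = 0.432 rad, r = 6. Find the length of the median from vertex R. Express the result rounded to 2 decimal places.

1.26

The third angle is ∠P = π − ∠R − ∠Q = 0.298 rad.
Law of sines: q = r·sin Q/sin R ≈ 3.7688.
Law of sines: p = r·sin P/sin R ≈ 2.6394.
Median from R: ½√(2·q² + 2·p² − r²) ≈ 1.2589.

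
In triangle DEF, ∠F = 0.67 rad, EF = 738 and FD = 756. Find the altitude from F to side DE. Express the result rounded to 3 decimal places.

By the law of cosines, DE² = EF² + FD² − 2·EF·FD·cos F = 2.4155e+05, so DE ≈ 491.48.
Area = ½·EF·FD·sin F ≈ 1.7323e+05.
The altitude from F has length 2·area/DE ≈ 704.95.

704.950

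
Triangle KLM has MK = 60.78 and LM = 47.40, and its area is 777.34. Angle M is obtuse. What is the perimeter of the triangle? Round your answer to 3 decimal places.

perimeter ≈ 212.064

From area = ½·LM·MK·sin M, we get sin M = 2·area/(LM·MK) ≈ 0.53964.
Taking the obtuse solution, ∠M ≈ 147.34°.
Law of cosines then gives KL ≈ 103.88.
Perimeter = 47.4 + 60.78 + 103.88 = 212.06.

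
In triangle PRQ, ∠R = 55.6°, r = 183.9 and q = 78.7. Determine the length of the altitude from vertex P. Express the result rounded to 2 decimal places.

Law of sines: sin Q = q·sin R/r ≈ 0.35311.
Since r ≥ q, only the acute value applies: ∠Q ≈ 20.68°.
Then ∠P = 180° − ∠R − ∠Q ≈ 103.72°.
Law of sines gives p = r·sin P/sin R ≈ 216.52.
Area = ½·r·q·sin P ≈ 7029.9.
The altitude from P has length 2·area/p ≈ 64.936.

64.94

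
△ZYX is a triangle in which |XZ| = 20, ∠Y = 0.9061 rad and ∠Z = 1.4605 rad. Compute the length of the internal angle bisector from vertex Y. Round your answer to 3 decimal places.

t_Y ≈ 18.763

The third angle is ∠X = π − ∠Z − ∠Y = 0.7750 rad.
Law of sines: |YX| = |XZ|·sin Z/sin Y ≈ 25.255.
Law of sines: |ZY| = |XZ|·sin X/sin Y ≈ 17.779.
The bisector from Y has length 2·|ZY|·|YX|·cos(∠Y/2)/(|ZY|+|YX|) ≈ 18.763.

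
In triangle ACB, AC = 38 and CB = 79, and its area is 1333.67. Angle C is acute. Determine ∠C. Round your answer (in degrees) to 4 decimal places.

∠C ≈ 62.6880°

From area = ½·AC·CB·sin C, we get sin C = 2·area/(AC·CB) ≈ 0.88852.
Taking the acute solution, ∠C ≈ 62.69°.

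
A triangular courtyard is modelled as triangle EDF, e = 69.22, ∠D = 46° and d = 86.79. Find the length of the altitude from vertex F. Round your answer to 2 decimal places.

49.79

Law of sines: sin E = e·sin D/d ≈ 0.57371.
Since d ≥ e, only the acute value applies: ∠E ≈ 35.01°.
Then ∠F = 180° − ∠D − ∠E ≈ 98.99°.
Law of sines gives f = d·sin F/sin D ≈ 119.17.
Area = ½·d·e·sin F ≈ 2966.9.
The altitude from F has length 2·area/f ≈ 49.793.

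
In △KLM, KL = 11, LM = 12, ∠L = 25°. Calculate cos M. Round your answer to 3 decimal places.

By the law of cosines, MK² = KL² + LM² − 2·KL·LM·cos L = 25.735, so MK ≈ 5.0729.
Law of cosines again: cos M = (LM² + MK² − KL²)/(2·LM·MK) ≈ 0.40028, so ∠M ≈ 66.40°.

0.400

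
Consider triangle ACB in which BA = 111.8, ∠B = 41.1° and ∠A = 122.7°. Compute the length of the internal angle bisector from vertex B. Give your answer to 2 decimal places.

The third angle is ∠C = 180° − ∠B − ∠A = 16.20°.
Law of sines: CB = BA·sin A/sin C ≈ 337.22.
Law of sines: AC = BA·sin B/sin C ≈ 263.43.
The bisector from B has length 2·CB·BA·cos(∠B/2)/(CB+BA) ≈ 157.24.

t_B ≈ 157.24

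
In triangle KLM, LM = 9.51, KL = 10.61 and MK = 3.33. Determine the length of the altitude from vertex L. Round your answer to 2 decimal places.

Semiperimeter s = (9.51 + 3.33 + 10.61)/2 = 11.725.
Heron's formula: area = √(11.725·2.215·8.395·1.115) ≈ 15.592.
The altitude from L has length 2·area/MK ≈ 9.3643.

h_L ≈ 9.36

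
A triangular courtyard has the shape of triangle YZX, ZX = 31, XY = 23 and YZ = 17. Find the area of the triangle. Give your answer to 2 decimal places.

area ≈ 192.20

Semiperimeter s = (31 + 23 + 17)/2 = 35.5.
Heron's formula: area = √(35.5·4.5·12.5·18.5) ≈ 192.2.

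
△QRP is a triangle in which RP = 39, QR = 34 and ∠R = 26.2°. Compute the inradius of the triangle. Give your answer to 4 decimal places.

r ≈ 6.4870

By the law of cosines, PQ² = QR² + RP² − 2·QR·RP·cos R = 297.47, so PQ ≈ 17.247.
Area = ½·QR·RP·sin R ≈ 292.72.
Semiperimeter s = (39+17.247+34)/2 = 45.124.
Inradius = area/s = 292.72/45.124 ≈ 6.487.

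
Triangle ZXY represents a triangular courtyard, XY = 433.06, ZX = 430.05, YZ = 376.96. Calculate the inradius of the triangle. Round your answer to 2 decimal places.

118.01

Semiperimeter s = (433.06 + 376.96 + 430.05)/2 = 620.03.
Heron's formula: area = √(620.03·186.97·243.07·189.98) ≈ 73169.
Inradius = area/s = 73169/620.03 ≈ 118.01.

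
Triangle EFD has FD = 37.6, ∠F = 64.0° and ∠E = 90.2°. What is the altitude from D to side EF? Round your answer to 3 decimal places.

The third angle is ∠D = 180° − ∠E − ∠F = 25.80°.
Law of sines: DE = FD·sin F/sin E ≈ 33.795.
Law of sines: EF = FD·sin D/sin E ≈ 16.365.
Area = ½·FD·DE·sin D ≈ 276.52.
The altitude from D has length 2·area/EF ≈ 33.795.

h_D ≈ 33.795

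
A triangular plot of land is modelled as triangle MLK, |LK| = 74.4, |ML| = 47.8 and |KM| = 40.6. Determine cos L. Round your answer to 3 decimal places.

cos L ≈ 0.868

By the law of cosines, cos L = (|ML|² + |LK|² − |KM|²) / (2·|ML|·|LK|) ≈ 0.86773, so ∠L ≈ 29.80°.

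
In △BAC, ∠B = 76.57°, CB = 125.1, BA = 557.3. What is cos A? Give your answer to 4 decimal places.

By the law of cosines, AC² = CB² + BA² − 2·CB·BA·cos B = 2.9385e+05, so AC ≈ 542.08.
Law of cosines again: cos A = (BA² + AC² − CB²)/(2·BA·AC) ≈ 0.97448, so ∠A ≈ 12.97°.

cos A ≈ 0.9745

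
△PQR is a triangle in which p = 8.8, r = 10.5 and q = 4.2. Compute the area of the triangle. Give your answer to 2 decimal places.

Semiperimeter s = (8.8 + 4.2 + 10.5)/2 = 11.75.
Heron's formula: area = √(11.75·2.95·7.55·1.25) ≈ 18.087.

area ≈ 18.09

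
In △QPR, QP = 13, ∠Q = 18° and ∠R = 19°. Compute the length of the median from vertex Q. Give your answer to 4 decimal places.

m_Q ≈ 18.3077

The third angle is ∠P = 180° − ∠R − ∠Q = 143.00°.
Law of sines: PR = QP·sin Q/sin R ≈ 12.339.
Law of sines: RQ = QP·sin P/sin R ≈ 24.031.
Median from Q: ½√(2·RQ² + 2·QP² − PR²) ≈ 18.308.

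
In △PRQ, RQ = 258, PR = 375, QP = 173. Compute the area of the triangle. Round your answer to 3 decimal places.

19399.005

Semiperimeter s = (258 + 173 + 375)/2 = 403.
Heron's formula: area = √(403·145·230·28) ≈ 19399.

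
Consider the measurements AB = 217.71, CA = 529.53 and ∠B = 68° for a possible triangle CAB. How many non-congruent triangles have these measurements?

AB·sin B = 217.71·sin(68°) ≈ 201.9.
Since CA ≥ AB, exactly one triangle exists.

1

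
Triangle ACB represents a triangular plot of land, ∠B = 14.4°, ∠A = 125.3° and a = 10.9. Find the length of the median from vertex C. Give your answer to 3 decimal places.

The third angle is ∠C = 180° − ∠B − ∠A = 40.30°.
Law of sines: c = a·sin C/sin A ≈ 8.6383.
Law of sines: b = a·sin B/sin A ≈ 3.3214.
Median from C: ½√(2·b² + 2·a² − c²) ≈ 6.8019.

m_C ≈ 6.802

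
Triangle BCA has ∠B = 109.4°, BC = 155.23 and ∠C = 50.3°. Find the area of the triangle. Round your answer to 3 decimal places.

area ≈ 25202.205

The third angle is ∠A = 180° − ∠B − ∠C = 20.30°.
Law of sines: CA = BC·sin B/sin A ≈ 422.03.
Law of sines: AB = BC·sin C/sin A ≈ 344.25.
Area = ½·BC·CA·sin C ≈ 25202.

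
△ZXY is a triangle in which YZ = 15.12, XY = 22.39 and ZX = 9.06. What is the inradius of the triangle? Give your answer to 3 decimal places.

2.113

Semiperimeter s = (22.39 + 15.12 + 9.06)/2 = 23.285.
Heron's formula: area = √(23.285·0.895·8.165·14.225) ≈ 49.199.
Inradius = area/s = 49.199/23.285 ≈ 2.1129.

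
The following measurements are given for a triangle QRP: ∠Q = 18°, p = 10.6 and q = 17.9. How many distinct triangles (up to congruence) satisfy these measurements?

1

p·sin Q = 10.6·sin(18°) ≈ 3.276.
Since q ≥ p, exactly one triangle exists.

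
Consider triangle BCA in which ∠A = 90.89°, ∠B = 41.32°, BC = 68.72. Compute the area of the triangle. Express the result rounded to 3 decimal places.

The third angle is ∠C = 180° − ∠A − ∠B = 47.79°.
Law of sines: CA = BC·sin B/sin A ≈ 45.379.
Law of sines: AB = BC·sin C/sin A ≈ 50.906.
Area = ½·BC·CA·sin C ≈ 1154.9.

area ≈ 1154.891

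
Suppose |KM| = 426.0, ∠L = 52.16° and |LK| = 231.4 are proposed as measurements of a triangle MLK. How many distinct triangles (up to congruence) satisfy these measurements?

|LK|·sin L = 231.4·sin(52.16°) ≈ 182.7.
Since |KM| ≥ |LK|, exactly one triangle exists.

1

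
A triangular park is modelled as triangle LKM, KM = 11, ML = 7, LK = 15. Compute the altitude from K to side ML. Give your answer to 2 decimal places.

Semiperimeter s = (11 + 7 + 15)/2 = 16.5.
Heron's formula: area = √(16.5·5.5·9.5·1.5) ≈ 35.961.
The altitude from K has length 2·area/ML ≈ 10.275.

h_K ≈ 10.27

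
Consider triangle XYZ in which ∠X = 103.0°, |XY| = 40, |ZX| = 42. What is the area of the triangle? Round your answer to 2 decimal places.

area ≈ 818.47

Area = ½·|ZX|·|XY|·sin X ≈ 818.47.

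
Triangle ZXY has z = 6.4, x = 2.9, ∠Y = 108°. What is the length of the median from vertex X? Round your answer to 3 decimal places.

By the law of cosines, y² = z² + x² − 2·z·x·cos Y = 60.841, so y ≈ 7.8.
Median from X: ½√(2·y² + 2·z² − x²) ≈ 6.9855.

m_X ≈ 6.986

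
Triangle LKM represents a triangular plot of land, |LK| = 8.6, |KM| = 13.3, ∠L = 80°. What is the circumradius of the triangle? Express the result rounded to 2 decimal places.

R ≈ 6.75

Law of sines: sin M = |LK|·sin L/|KM| ≈ 0.63679.
Since |KM| ≥ |LK|, only the acute value applies: ∠M ≈ 39.55°.
Then ∠K = 180° − ∠L − ∠M ≈ 60.45°.
Law of sines gives |ML| = |KM|·sin K/sin L ≈ 11.748.
Circumradius = |KM|/(2 sin L) ≈ 6.7526.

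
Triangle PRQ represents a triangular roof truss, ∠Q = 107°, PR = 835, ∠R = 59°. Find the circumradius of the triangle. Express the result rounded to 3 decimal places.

The third angle is ∠P = 180° − ∠R − ∠Q = 14.00°.
Law of sines: RQ = PR·sin P/sin Q ≈ 211.23.
Law of sines: QP = PR·sin R/sin Q ≈ 748.44.
Circumradius = PR/(2 sin Q) ≈ 436.58.

436.576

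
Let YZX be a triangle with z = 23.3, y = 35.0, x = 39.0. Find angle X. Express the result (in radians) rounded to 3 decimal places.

∠X ≈ 1.419 rad

By the law of cosines, cos X = (y² + z² − x²) / (2·y·z) ≈ 0.15137, so ∠X ≈ 1.419 rad.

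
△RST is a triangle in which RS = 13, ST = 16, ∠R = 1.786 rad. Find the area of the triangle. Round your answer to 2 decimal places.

Law of sines: sin T = RS·sin R/ST ≈ 0.79376.
Since ST ≥ RS, only the acute value applies: ∠T ≈ 0.917 rad.
Then ∠S = π − ∠R − ∠T ≈ 0.439 rad.
Law of sines gives TR = ST·sin S/sin R ≈ 6.9556.
Area = ½·ST·RS·sin S ≈ 44.169.

44.17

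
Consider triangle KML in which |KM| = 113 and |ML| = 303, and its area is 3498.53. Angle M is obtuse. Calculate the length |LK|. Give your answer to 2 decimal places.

From area = ½·|KM|·|ML|·sin M, we get sin M = 2·area/(|KM|·|ML|) ≈ 0.20436.
Taking the obtuse solution, ∠M ≈ 168.21°.
Law of cosines then gives |LK| ≈ 414.26.

414.26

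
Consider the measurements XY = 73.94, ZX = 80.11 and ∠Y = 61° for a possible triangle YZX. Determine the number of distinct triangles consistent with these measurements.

XY·sin Y = 73.94·sin(61°) ≈ 64.67.
Since ZX ≥ XY, exactly one triangle exists.

1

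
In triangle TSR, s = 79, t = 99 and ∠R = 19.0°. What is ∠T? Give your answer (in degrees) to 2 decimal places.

By the law of cosines, r² = t² + s² − 2·t·s·cos R = 1252.2, so r ≈ 35.386.
Law of cosines again: cos T = (s² + r² − t²)/(2·s·r) ≈ -0.41277, so ∠T ≈ 114.38°.

∠T ≈ 114.38°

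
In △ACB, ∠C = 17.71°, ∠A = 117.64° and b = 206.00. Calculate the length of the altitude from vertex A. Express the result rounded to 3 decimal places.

h_A ≈ 62.665

The third angle is ∠B = 180° − ∠A − ∠C = 44.65°.
Law of sines: a = b·sin A/sin B ≈ 259.67.
Law of sines: c = b·sin C/sin B ≈ 89.168.
Area = ½·b·a·sin C ≈ 8136.2.
The altitude from A has length 2·area/a ≈ 62.665.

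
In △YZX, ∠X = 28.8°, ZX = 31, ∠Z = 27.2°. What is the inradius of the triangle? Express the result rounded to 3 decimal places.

r ≈ 3.861

The third angle is ∠Y = 180° − ∠Z − ∠X = 124.00°.
Law of sines: XY = ZX·sin Z/sin Y ≈ 17.092.
Law of sines: YZ = ZX·sin X/sin Y ≈ 18.014.
Area = ½·ZX·XY·sin X ≈ 127.63.
Semiperimeter s = (31+17.092+18.014)/2 = 33.053.
Inradius = area/s = 127.63/33.053 ≈ 3.8614.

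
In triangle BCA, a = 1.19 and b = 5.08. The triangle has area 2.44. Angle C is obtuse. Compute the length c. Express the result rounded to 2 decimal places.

From area = ½·a·b·sin C, we get sin C = 2·area/(a·b) ≈ 0.80725.
Taking the obtuse solution, ∠C ≈ 126.17°.
Law of cosines then gives c ≈ 5.8616.

5.86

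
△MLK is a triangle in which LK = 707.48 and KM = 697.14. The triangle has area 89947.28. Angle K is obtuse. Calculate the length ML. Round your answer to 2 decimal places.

From area = ½·LK·KM·sin K, we get sin K = 2·area/(LK·KM) ≈ 0.36474.
Taking the obtuse solution, ∠K ≈ 158.61°.
Law of cosines then gives ML ≈ 1380.2.

1380.22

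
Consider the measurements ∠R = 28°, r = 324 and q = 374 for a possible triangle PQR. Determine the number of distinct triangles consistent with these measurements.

2

q·sin R = 374·sin(28°) ≈ 175.6.
Since q sin R < r < q (175.6 < 324 < 374), two triangles exist.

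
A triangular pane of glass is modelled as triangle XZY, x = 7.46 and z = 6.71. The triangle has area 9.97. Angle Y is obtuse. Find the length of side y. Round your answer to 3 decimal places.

From area = ½·x·z·sin Y, we get sin Y = 2·area/(x·z) ≈ 0.39835.
Taking the obtuse solution, ∠Y ≈ 156.52°.
Law of cosines then gives y ≈ 13.875.

13.875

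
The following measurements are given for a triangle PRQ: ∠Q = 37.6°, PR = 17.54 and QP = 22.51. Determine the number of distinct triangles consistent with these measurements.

2

QP·sin Q = 22.51·sin(37.6°) ≈ 13.73.
Since QP sin Q < PR < QP (13.73 < 17.54 < 22.51), two triangles exist.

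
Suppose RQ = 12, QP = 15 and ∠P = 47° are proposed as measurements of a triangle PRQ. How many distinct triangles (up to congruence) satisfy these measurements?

QP·sin P = 15·sin(47°) ≈ 10.97.
Since QP sin P < RQ < QP (10.97 < 12 < 15), two triangles exist.

2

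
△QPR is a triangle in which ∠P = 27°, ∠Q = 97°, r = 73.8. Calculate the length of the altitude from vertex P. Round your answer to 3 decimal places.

The third angle is ∠R = 180° − ∠Q − ∠P = 56.00°.
Law of sines: q = r·sin Q/sin R ≈ 88.355.
Law of sines: p = r·sin P/sin R ≈ 40.414.
Area = ½·r·q·sin P ≈ 1480.2.
The altitude from P has length 2·area/p ≈ 73.25.

h_P ≈ 73.250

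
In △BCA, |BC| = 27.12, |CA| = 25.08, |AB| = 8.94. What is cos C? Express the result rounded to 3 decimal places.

cos C ≈ 0.944

By the law of cosines, cos C = (|BC|² + |CA|² − |AB|²) / (2·|BC|·|CA|) ≈ 0.94431, so ∠C ≈ 19.21°.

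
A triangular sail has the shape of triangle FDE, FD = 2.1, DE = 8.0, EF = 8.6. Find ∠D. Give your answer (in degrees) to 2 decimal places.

By the law of cosines, cos D = (FD² + DE² − EF²) / (2·FD·DE) ≈ -0.16518, so ∠D ≈ 99.51°.

∠D ≈ 99.51°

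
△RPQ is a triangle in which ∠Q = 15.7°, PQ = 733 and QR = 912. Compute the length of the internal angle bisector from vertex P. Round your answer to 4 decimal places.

t_P ≈ 204.4973

By the law of cosines, RP² = PQ² + QR² − 2·PQ·QR·cos Q = 81922, so RP ≈ 286.22.
Law of cosines again: cos P = (RP² + PQ² − QR²)/(2·RP·PQ) ≈ -0.50652, so ∠P ≈ 120.43°.
The bisector from P has length 2·RP·PQ·cos(∠P/2)/(RP+PQ) ≈ 204.5.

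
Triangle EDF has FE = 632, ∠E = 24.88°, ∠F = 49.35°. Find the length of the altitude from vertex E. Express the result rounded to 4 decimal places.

h_E ≈ 479.5004

The third angle is ∠D = 180° − ∠F − ∠E = 105.77°.
Law of sines: DF = FE·sin E/sin D ≈ 276.29.
Law of sines: ED = FE·sin F/sin D ≈ 498.25.
Area = ½·FE·DF·sin F ≈ 66242.
The altitude from E has length 2·area/DF ≈ 479.5.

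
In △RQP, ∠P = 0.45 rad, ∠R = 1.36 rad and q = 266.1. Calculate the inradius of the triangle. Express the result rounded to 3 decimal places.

47.469

The third angle is ∠Q = π − ∠P − ∠R = 1.332 rad.
Law of sines: r = q·sin R/sin Q ≈ 267.84.
Law of sines: p = q·sin P/sin Q ≈ 119.14.
Area = ½·q·r·sin P ≈ 15500.
Semiperimeter s = (267.84+266.1+119.14)/2 = 326.54.
Inradius = area/s = 15500/326.54 ≈ 47.469.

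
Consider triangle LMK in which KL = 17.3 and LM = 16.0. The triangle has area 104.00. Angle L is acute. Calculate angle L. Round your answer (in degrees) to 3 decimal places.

∠L ≈ 48.716°

From area = ½·KL·LM·sin L, we get sin L = 2·area/(KL·LM) ≈ 0.75145.
Taking the acute solution, ∠L ≈ 48.72°.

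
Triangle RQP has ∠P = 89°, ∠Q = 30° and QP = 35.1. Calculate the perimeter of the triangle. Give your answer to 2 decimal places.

perimeter ≈ 95.29

The third angle is ∠R = 180° − ∠Q − ∠P = 61.00°.
Law of sines: PR = QP·sin Q/sin R ≈ 20.066.
Law of sines: RQ = QP·sin P/sin R ≈ 40.126.
Semiperimeter s = (35.1+20.066+40.126)/2 = 47.646.
Perimeter = 35.1 + 20.066 + 40.126 = 95.291.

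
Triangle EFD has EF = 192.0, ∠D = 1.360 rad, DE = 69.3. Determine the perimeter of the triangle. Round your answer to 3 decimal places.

perimeter ≈ 455.444

Law of sines: sin F = DE·sin D/EF ≈ 0.35295.
Since EF ≥ DE, only the acute value applies: ∠F ≈ 0.361 rad.
Then ∠E = π − ∠D − ∠F ≈ 1.421 rad.
Law of sines gives FD = EF·sin E/sin D ≈ 194.14.
Semiperimeter s = (194.14+69.3+192)/2 = 227.72.
Perimeter = 194.14 + 69.3 + 192 = 455.44.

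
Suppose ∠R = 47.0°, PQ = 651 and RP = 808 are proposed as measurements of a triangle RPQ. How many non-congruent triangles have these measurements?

2

RP·sin R = 808·sin(47.0°) ≈ 590.9.
Since RP sin R < PQ < RP (590.9 < 651 < 808), two triangles exist.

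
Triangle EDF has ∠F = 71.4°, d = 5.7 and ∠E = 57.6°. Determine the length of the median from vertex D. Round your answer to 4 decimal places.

m_D ≈ 5.9341

The third angle is ∠D = 180° − ∠F − ∠E = 51.00°.
Law of sines: e = d·sin E/sin D ≈ 6.1927.
Law of sines: f = d·sin F/sin D ≈ 6.9514.
Median from D: ½√(2·f² + 2·e² − d²) ≈ 5.9341.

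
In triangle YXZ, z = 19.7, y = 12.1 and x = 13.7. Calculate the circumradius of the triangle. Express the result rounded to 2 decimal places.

R ≈ 9.98

By the law of cosines, cos Y = (x² + z² − y²) / (2·x·z) ≈ 0.79545, so ∠Y ≈ 37.30°.
Circumradius = y/(2 sin Y) ≈ 9.9833.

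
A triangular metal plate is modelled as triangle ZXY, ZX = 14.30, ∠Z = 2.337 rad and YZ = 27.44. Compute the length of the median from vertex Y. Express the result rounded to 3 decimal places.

By the law of cosines, XY² = YZ² + ZX² − 2·YZ·ZX·cos Z = 1501.6, so XY ≈ 38.751.
Median from Y: ½√(2·XY² + 2·YZ² − ZX²) ≈ 32.805.

m_Y ≈ 32.805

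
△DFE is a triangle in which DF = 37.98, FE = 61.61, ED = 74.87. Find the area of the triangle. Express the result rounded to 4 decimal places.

Semiperimeter s = (61.61 + 74.87 + 37.98)/2 = 87.23.
Heron's formula: area = √(87.23·25.62·12.36·49.25) ≈ 1166.4.

1166.3660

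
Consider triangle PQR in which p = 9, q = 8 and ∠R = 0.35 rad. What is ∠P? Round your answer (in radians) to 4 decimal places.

∠P ≈ 1.7170 rad

By the law of cosines, r² = p² + q² − 2·p·q·cos R = 9.7303, so r ≈ 3.1193.
Law of cosines again: cos P = (q² + r² − p²)/(2·q·r) ≈ -0.14566, so ∠P ≈ 1.717 rad.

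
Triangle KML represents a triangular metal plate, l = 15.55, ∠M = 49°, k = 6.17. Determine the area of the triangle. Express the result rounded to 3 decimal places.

36.205

Area = ½·l·k·sin M ≈ 36.205.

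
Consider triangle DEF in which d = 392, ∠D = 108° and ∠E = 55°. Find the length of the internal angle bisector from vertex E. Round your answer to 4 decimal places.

The third angle is ∠F = 180° − ∠D − ∠E = 17.00°.
Law of sines: e = d·sin E/sin D ≈ 337.63.
Law of sines: f = d·sin F/sin D ≈ 120.51.
The bisector from E has length 2·f·d·cos(∠E/2)/(f+d) ≈ 163.52.

t_E ≈ 163.5158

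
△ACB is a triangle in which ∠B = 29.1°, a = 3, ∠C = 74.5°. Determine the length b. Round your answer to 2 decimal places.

The third angle is ∠A = 180° − ∠C − ∠B = 76.40°.
Law of sines: b = a·sin B/sin A ≈ 1.5011.

1.50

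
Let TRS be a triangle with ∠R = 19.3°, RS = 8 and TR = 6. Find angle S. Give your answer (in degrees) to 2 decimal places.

∠S ≈ 40.31°

By the law of cosines, ST² = TR² + RS² − 2·TR·RS·cos R = 9.3951, so ST ≈ 3.0651.
Law of cosines again: cos S = (RS² + ST² − TR²)/(2·RS·ST) ≈ 0.76251, so ∠S ≈ 40.31°.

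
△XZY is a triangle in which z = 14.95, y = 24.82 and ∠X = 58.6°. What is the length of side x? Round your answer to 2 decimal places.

21.28

By the law of cosines, x² = z² + y² − 2·z·y·cos X = 452.88, so x ≈ 21.281.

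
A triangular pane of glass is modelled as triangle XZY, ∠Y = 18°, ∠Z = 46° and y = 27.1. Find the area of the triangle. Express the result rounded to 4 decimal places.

The third angle is ∠X = 180° − ∠Z − ∠Y = 116.00°.
Law of sines: x = y·sin X/sin Y ≈ 78.822.
Law of sines: z = y·sin Z/sin Y ≈ 63.084.
Area = ½·y·x·sin Z ≈ 768.28.

768.2817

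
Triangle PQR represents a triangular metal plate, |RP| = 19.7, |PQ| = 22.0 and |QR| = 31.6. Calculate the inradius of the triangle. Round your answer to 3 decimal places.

Semiperimeter s = (31.6 + 19.7 + 22)/2 = 36.65.
Heron's formula: area = √(36.65·5.05·16.95·14.65) ≈ 214.38.
Inradius = area/s = 214.38/36.65 ≈ 5.8494.

r ≈ 5.849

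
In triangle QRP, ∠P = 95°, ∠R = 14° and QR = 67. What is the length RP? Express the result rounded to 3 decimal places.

The third angle is ∠Q = 180° − ∠R − ∠P = 71.00°.
Law of sines: RP = QR·sin Q/sin P ≈ 63.592.

63.592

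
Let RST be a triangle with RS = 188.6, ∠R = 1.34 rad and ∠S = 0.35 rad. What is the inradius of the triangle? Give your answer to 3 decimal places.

The third angle is ∠T = π − ∠R − ∠S = 1.452 rad.
Law of sines: ST = RS·sin R/sin T ≈ 184.91.
Law of sines: TR = RS·sin S/sin T ≈ 65.133.
Area = ½·RS·ST·sin S ≈ 5979.2.
Semiperimeter s = (184.91+65.133+188.6)/2 = 219.32.
Inradius = area/s = 5979.2/219.32 ≈ 27.262.

r ≈ 27.262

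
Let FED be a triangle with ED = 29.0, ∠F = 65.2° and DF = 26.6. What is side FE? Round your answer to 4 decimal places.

Law of sines: sin E = DF·sin F/ED ≈ 0.83265.
Since ED ≥ DF, only the acute value applies: ∠E ≈ 56.37°.
Then ∠D = 180° − ∠F − ∠E ≈ 58.43°.
Law of sines gives FE = ED·sin D/sin F ≈ 27.218.

27.2176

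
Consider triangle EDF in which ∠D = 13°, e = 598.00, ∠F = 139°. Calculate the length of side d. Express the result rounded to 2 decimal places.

The third angle is ∠E = 180° − ∠D − ∠F = 28.00°.
Law of sines: d = e·sin D/sin E ≈ 286.54.

286.54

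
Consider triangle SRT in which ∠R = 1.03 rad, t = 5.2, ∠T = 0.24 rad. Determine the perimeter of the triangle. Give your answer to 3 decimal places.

44.848

The third angle is ∠S = π − ∠R − ∠T = 1.872 rad.
Law of sines: s = t·sin S/sin T ≈ 20.894.
Law of sines: r = t·sin R/sin T ≈ 18.754.
Semiperimeter p = (20.894+18.754+5.2)/2 = 22.424.
Perimeter = 20.894 + 18.754 + 5.2 = 44.848.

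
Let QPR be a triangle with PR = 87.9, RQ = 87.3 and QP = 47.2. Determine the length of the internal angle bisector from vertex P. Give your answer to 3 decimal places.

t_P ≈ 49.158

By the law of cosines, cos P = (QP² + PR² − RQ²) / (2·QP·PR) ≈ 0.28116, so ∠P ≈ 73.67°.
The bisector from P has length 2·QP·PR·cos(∠P/2)/(QP+PR) ≈ 49.158.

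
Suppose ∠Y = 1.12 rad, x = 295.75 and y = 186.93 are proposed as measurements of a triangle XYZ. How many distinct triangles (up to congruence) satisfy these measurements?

x·sin Y = 295.75·sin(1.12 rad) ≈ 266.2.
Since y = 186.93 < 266.2 = x sin Y, no triangle exists.

0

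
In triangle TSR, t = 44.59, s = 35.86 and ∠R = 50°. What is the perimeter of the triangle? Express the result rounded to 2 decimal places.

115.36

By the law of cosines, r² = t² + s² − 2·t·s·cos R = 1218.6, so r ≈ 34.908.
Semiperimeter p = (44.59+35.86+34.908)/2 = 57.679.
Perimeter = 44.59 + 35.86 + 34.908 = 115.36.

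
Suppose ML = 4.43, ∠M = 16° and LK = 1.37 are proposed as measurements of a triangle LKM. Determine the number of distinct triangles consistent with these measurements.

2

ML·sin M = 4.43·sin(16°) ≈ 1.221.
Since ML sin M < LK < ML (1.221 < 1.37 < 4.43), two triangles exist.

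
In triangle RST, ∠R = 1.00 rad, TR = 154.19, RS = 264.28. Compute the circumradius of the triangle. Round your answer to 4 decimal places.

132.3135

By the law of cosines, ST² = TR² + RS² − 2·TR·RS·cos R = 49585, so ST ≈ 222.68.
Area = ½·TR·RS·sin R ≈ 17145.
Circumradius = ST/(2 sin R) ≈ 132.31.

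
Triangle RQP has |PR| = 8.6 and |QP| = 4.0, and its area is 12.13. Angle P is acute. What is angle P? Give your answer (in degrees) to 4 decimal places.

44.8483

From area = ½·|QP|·|PR|·sin P, we get sin P = 2·area/(|QP|·|PR|) ≈ 0.70523.
Taking the acute solution, ∠P ≈ 44.85°.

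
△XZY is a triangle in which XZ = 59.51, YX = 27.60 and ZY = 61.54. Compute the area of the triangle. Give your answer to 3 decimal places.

area ≈ 811.042

Semiperimeter s = (61.54 + 27.6 + 59.51)/2 = 74.325.
Heron's formula: area = √(74.325·12.785·46.725·14.815) ≈ 811.04.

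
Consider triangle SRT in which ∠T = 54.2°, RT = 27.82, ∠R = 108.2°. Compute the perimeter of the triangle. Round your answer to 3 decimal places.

The third angle is ∠S = 180° − ∠R − ∠T = 17.60°.
Law of sines: TS = RT·sin R/sin S ≈ 87.404.
Law of sines: SR = RT·sin T/sin S ≈ 74.623.
Semiperimeter s = (27.82+87.404+74.623)/2 = 94.923.
Perimeter = 27.82 + 87.404 + 74.623 = 189.85.

perimeter ≈ 189.847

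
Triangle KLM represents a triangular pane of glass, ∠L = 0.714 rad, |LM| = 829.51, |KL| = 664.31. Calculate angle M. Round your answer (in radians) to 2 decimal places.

By the law of cosines, |MK|² = |KL|² + |LM|² − 2·|KL|·|LM|·cos L = 2.9648e+05, so |MK| ≈ 544.5.
Law of cosines again: cos M = (|LM|² + |MK|² − |KL|²)/(2·|LM|·|MK|) ≈ 0.60139, so ∠M ≈ 0.926 rad.

0.93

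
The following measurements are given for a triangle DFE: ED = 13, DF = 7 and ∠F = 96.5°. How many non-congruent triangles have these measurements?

1

DF·sin F = 7·sin(96.5°) ≈ 6.955.
Since ∠F is not acute, a triangle exists only if ED > DF; here ED > DF, so there is exactly one triangle.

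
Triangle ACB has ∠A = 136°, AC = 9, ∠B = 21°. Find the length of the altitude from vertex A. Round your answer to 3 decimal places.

h_A ≈ 3.517

The third angle is ∠C = 180° − ∠B − ∠A = 23.00°.
Law of sines: CB = AC·sin A/sin B ≈ 17.446.
Law of sines: BA = AC·sin C/sin B ≈ 9.8128.
Area = ½·AC·CB·sin C ≈ 30.674.
The altitude from A has length 2·area/CB ≈ 3.5166.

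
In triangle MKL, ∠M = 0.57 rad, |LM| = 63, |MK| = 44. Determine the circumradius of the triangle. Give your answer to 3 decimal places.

By the law of cosines, |KL|² = |LM|² + |MK|² − 2·|LM|·|MK|·cos M = 1237.5, so |KL| ≈ 35.178.
Area = ½·|LM|·|MK|·sin M ≈ 747.93.
Circumradius = |KL|/(2 sin M) ≈ 32.595.

32.595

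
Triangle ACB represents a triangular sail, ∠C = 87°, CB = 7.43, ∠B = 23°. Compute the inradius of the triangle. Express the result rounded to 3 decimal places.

r ≈ 1.245

The third angle is ∠A = 180° − ∠C − ∠B = 70.00°.
Law of sines: BA = CB·sin C/sin A ≈ 7.896.
Law of sines: AC = CB·sin B/sin A ≈ 3.0894.
Area = ½·CB·BA·sin B ≈ 11.462.
Semiperimeter s = (7.43+7.896+3.0894)/2 = 9.2077.
Inradius = area/s = 11.462/9.2077 ≈ 1.2448.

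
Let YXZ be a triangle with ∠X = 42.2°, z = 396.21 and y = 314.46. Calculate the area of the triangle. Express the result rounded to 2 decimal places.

Area = ½·z·y·sin X ≈ 41846.

area ≈ 41845.57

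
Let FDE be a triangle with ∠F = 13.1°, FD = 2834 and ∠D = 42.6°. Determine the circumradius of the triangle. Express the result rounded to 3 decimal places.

The third angle is ∠E = 180° − ∠F − ∠D = 124.30°.
Law of sines: DE = FD·sin F/sin E ≈ 777.55.
Law of sines: EF = FD·sin D/sin E ≈ 2322.1.
Circumradius = FD/(2 sin E) ≈ 1715.3.

R ≈ 1715.292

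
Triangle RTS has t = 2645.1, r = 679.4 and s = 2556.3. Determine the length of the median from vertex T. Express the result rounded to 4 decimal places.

Median from T: ½√(2·s² + 2·r² − t²) ≈ 1322.5.

1322.4933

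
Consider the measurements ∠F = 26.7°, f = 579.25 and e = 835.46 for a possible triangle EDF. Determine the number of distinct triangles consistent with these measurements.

2

e·sin F = 835.46·sin(26.7°) ≈ 375.4.
Since e sin F < f < e (375.4 < 579.25 < 835.46), two triangles exist.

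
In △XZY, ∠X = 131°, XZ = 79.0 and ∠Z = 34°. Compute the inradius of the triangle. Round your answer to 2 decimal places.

The third angle is ∠Y = 180° − ∠X − ∠Z = 15.00°.
Law of sines: ZY = XZ·sin X/sin Y ≈ 230.36.
Law of sines: YX = XZ·sin Z/sin Y ≈ 170.68.
Area = ½·XZ·ZY·sin Z ≈ 5088.3.
Semiperimeter s = (230.36+170.68+79)/2 = 240.02.
Inradius = area/s = 5088.3/240.02 ≈ 21.199.

r ≈ 21.20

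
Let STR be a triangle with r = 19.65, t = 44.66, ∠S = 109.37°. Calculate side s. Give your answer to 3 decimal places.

By the law of cosines, s² = t² + r² − 2·t·r·cos S = 2962.8, so s ≈ 54.431.

54.431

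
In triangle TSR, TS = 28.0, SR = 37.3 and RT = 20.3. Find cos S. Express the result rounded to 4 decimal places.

By the law of cosines, cos S = (TS² + SR² − RT²) / (2·TS·SR) ≈ 0.84412, so ∠S ≈ 32.42°.

cos S ≈ 0.8441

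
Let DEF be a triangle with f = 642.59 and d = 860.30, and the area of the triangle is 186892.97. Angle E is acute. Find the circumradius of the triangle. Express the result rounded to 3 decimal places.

R ≈ 430.199

From area = ½·f·d·sin E, we get sin E = 2·area/(f·d) ≈ 0.67614.
Taking the acute solution, ∠E ≈ 42.54°.
Law of cosines then gives e ≈ 581.75.
Circumradius = e/(2 sin E) ≈ 430.2.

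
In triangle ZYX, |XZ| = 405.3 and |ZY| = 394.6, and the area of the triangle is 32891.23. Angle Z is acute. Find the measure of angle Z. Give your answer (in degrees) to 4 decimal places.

From area = ½·|XZ|·|ZY|·sin Z, we get sin Z = 2·area/(|XZ|·|ZY|) ≈ 0.41132.
Taking the acute solution, ∠Z ≈ 24.29°.

∠Z ≈ 24.2876°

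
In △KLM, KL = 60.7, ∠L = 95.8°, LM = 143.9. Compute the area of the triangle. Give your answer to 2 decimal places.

Area = ½·KL·LM·sin L ≈ 4345.

4345.01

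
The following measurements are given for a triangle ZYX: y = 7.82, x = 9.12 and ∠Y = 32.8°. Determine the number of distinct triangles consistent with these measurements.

x·sin Y = 9.12·sin(32.8°) ≈ 4.94.
Since x sin Y < y < x (4.94 < 7.82 < 9.12), two triangles exist.

2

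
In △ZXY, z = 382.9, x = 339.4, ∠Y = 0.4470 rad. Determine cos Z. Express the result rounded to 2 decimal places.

By the law of cosines, y² = z² + x² − 2·z·x·cos Y = 27429, so y ≈ 165.62.
Law of cosines again: cos Z = (x² + y² − z²)/(2·x·y) ≈ -0.03550, so ∠Z ≈ 1.6063 rad.

cos Z ≈ -0.04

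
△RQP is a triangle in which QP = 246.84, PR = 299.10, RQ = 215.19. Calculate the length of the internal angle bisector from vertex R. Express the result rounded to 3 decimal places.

By the law of cosines, cos R = (PR² + RQ² − QP²) / (2·PR·RQ) ≈ 0.58137, so ∠R ≈ 0.950 rad.
The bisector from R has length 2·PR·RQ·cos(∠R/2)/(PR+RQ) ≈ 222.57.

t_R ≈ 222.568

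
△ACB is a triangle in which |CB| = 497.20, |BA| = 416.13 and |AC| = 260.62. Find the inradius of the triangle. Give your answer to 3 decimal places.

92.345

Semiperimeter s = (497.2 + 416.13 + 260.62)/2 = 586.97.
Heron's formula: area = √(586.97·89.775·170.84·326.35) ≈ 54204.
Inradius = area/s = 54204/586.97 ≈ 92.345.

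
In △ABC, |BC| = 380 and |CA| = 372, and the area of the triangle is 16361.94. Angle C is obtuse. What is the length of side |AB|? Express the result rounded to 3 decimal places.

From area = ½·|BC|·|CA|·sin C, we get sin C = 2·area/(|BC|·|CA|) ≈ 0.23149.
Taking the obtuse solution, ∠C ≈ 166.62°.
Law of cosines then gives |AB| ≈ 746.88.

746.876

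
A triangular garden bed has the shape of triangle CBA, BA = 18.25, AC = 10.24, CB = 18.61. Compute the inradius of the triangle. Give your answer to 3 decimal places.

Semiperimeter s = (18.25 + 10.24 + 18.61)/2 = 23.55.
Heron's formula: area = √(23.55·5.3·13.31·4.94) ≈ 90.591.
Inradius = area/s = 90.591/23.55 ≈ 3.8468.

r ≈ 3.847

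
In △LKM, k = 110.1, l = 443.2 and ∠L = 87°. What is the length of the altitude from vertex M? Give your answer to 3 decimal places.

h_M ≈ 109.949

Law of sines: sin K = k·sin L/l ≈ 0.24808.
Since l ≥ k, only the acute value applies: ∠K ≈ 14.36°.
Then ∠M = 180° − ∠L − ∠K ≈ 78.64°.
Law of sines gives m = l·sin M/sin L ≈ 435.11.
Area = ½·l·k·sin M ≈ 23920.
The altitude from M has length 2·area/m ≈ 109.95.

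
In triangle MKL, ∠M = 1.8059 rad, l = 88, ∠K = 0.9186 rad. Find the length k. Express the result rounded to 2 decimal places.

172.64

The third angle is ∠L = π − ∠M − ∠K = 0.4171 rad.
Law of sines: k = l·sin K/sin L ≈ 172.64.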